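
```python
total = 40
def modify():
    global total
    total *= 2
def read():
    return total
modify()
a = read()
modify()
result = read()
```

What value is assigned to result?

Step 1: total = 40.
Step 2: First modify(): total = 40 * 2 = 80.
Step 3: Second modify(): total = 80 * 2 = 160.
Step 4: read() returns 160

The answer is 160.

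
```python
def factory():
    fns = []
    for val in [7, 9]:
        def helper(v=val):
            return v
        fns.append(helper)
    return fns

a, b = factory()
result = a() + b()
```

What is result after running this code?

Step 1: Default argument v=val captures val at each iteration.
Step 2: a() returns 7 (captured at first iteration), b() returns 9 (captured at second).
Step 3: result = 7 + 9 = 16

The answer is 16.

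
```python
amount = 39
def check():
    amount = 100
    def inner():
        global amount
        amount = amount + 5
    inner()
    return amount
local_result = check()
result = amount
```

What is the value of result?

Step 1: Global amount = 39. check() creates local amount = 100.
Step 2: inner() declares global amount and adds 5: global amount = 39 + 5 = 44.
Step 3: check() returns its local amount = 100 (unaffected by inner).
Step 4: result = global amount = 44

The answer is 44.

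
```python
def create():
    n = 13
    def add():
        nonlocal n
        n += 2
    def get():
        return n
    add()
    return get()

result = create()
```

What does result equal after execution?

Step 1: n = 13. add() modifies it via nonlocal, get() reads it.
Step 2: add() makes n = 13 + 2 = 15.
Step 3: get() returns 15. result = 15

The answer is 15.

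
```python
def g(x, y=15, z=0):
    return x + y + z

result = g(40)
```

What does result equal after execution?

Step 1: g(40) uses defaults y = 15, z = 0.
Step 2: Returns 40 + 15 + 0 = 55.
Step 3: result = 55

The answer is 55.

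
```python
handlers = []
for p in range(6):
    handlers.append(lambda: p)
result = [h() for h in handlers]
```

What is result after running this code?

Step 1: All 6 lambdas share the same variable p.
Step 2: After the loop, p = 5.
Step 3: Each call returns 5. result = [5, 5, 5, 5, 5, 5]

The answer is [5, 5, 5, 5, 5, 5].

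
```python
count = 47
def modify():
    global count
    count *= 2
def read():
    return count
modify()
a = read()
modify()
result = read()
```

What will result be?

Step 1: count = 47.
Step 2: First modify(): count = 47 * 2 = 94.
Step 3: Second modify(): count = 94 * 2 = 188.
Step 4: read() returns 188

The answer is 188.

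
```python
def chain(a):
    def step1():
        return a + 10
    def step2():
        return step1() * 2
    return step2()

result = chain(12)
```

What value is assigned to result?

Step 1: chain(12) captures a = 12.
Step 2: step2() calls step1() which returns 12 + 10 = 22.
Step 3: step2() returns 22 * 2 = 44

The answer is 44.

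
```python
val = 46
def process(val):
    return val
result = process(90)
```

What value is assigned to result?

Step 1: Global val = 46.
Step 2: process(90) takes parameter val = 90, which shadows the global.
Step 3: result = 90

The answer is 90.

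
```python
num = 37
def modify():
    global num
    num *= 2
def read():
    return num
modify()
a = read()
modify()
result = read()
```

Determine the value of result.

Step 1: num = 37.
Step 2: First modify(): num = 37 * 2 = 74.
Step 3: Second modify(): num = 74 * 2 = 148.
Step 4: read() returns 148

The answer is 148.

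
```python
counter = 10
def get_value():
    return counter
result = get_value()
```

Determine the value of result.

Step 1: counter = 10 is defined in the global scope.
Step 2: get_value() looks up counter. No local counter exists, so Python checks the global scope via LEGB rule and finds counter = 10.
Step 3: result = 10

The answer is 10.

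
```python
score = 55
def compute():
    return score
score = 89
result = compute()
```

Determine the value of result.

Step 1: score is first set to 55, then reassigned to 89.
Step 2: compute() is called after the reassignment, so it looks up the current global score = 89.
Step 3: result = 89

The answer is 89.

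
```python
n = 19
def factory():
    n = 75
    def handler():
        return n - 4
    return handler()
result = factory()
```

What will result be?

Step 1: factory() shadows global n with n = 75.
Step 2: handler() finds n = 75 in enclosing scope, computes 75 - 4 = 71.
Step 3: result = 71

The answer is 71.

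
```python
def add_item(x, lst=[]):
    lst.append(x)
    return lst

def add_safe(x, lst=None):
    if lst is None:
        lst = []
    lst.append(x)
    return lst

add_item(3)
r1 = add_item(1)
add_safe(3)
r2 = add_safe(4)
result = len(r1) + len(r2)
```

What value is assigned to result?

Step 1: add_item shares mutable default: after 2 calls, lst = [3, 1], len = 2.
Step 2: add_safe creates fresh list each time: r2 = [4], len = 1.
Step 3: result = 2 + 1 = 3

The answer is 3.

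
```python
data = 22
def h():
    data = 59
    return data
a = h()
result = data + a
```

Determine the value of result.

Step 1: Global data = 22. h() returns local data = 59.
Step 2: a = 59. Global data still = 22.
Step 3: result = 22 + 59 = 81

The answer is 81.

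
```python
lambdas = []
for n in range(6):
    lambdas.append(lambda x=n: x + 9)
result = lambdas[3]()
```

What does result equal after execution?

Step 1: Default argument x=n captures n's value at definition time.
Step 2: lambdas[3] was defined when n = 3, so x defaults to 3.
Step 3: result = 3 + 9 = 12 (default arg fixes the late binding issue)

The answer is 12.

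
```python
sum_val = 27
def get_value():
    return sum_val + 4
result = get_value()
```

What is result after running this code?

Step 1: sum_val = 27 is defined globally.
Step 2: get_value() looks up sum_val from global scope = 27, then computes 27 + 4 = 31.
Step 3: result = 31

The answer is 31.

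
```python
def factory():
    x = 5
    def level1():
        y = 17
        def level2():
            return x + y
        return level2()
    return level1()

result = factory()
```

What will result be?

Step 1: x = 5 in factory. y = 17 in level1.
Step 2: level2() reads x = 5 and y = 17 from enclosing scopes.
Step 3: result = 5 + 17 = 22

The answer is 22.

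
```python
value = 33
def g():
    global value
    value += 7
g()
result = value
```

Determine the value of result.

Step 1: value = 33 globally.
Step 2: g() modifies global value: value += 7 = 40.
Step 3: result = 40

The answer is 40.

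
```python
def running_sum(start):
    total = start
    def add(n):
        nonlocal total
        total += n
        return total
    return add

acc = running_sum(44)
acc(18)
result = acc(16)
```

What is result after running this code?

Step 1: running_sum(44) creates closure with total = 44.
Step 2: First acc(18): total = 44 + 18 = 62.
Step 3: Second acc(16): total = 62 + 16 = 78. result = 78

The answer is 78.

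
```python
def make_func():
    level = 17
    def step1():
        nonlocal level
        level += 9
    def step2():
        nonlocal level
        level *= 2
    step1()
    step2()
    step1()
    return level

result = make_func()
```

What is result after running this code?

Step 1: level = 17.
Step 2: step1(): level = 17 + 9 = 26.
Step 3: step2(): level = 26 * 2 = 52.
Step 4: step1(): level = 52 + 9 = 61. result = 61

The answer is 61.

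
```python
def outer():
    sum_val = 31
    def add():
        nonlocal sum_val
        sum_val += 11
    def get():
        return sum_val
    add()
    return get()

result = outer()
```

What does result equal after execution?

Step 1: sum_val = 31. add() modifies it via nonlocal, get() reads it.
Step 2: add() makes sum_val = 31 + 11 = 42.
Step 3: get() returns 42. result = 42

The answer is 42.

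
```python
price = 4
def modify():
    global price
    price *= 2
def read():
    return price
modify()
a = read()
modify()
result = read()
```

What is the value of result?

Step 1: price = 4.
Step 2: First modify(): price = 4 * 2 = 8.
Step 3: Second modify(): price = 8 * 2 = 16.
Step 4: read() returns 16

The answer is 16.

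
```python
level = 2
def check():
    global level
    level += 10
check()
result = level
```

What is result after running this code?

Step 1: level = 2 globally.
Step 2: check() modifies global level: level += 10 = 12.
Step 3: result = 12

The answer is 12.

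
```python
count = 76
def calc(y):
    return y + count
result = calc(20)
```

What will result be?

Step 1: count = 76 is defined globally.
Step 2: calc(20) uses parameter y = 20 and looks up count from global scope = 76.
Step 3: result = 20 + 76 = 96

The answer is 96.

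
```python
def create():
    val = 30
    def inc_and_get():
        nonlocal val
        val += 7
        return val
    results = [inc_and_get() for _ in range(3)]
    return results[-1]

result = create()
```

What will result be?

Step 1: val = 30.
Step 2: Three calls to inc_and_get(), each adding 7.
Step 3: Last value = 30 + 7 * 3 = 51

The answer is 51.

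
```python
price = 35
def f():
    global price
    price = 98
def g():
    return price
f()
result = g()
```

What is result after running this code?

Step 1: price = 35.
Step 2: f() sets global price = 98.
Step 3: g() reads global price = 98. result = 98

The answer is 98.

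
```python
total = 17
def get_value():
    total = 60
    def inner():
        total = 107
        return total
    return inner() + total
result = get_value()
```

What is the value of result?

Step 1: get_value() has local total = 60. inner() has local total = 107.
Step 2: inner() returns its local total = 107.
Step 3: get_value() returns 107 + its own total (60) = 167

The answer is 167.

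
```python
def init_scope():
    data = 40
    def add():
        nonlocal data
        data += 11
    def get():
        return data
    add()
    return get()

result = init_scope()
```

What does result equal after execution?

Step 1: data = 40. add() modifies it via nonlocal, get() reads it.
Step 2: add() makes data = 40 + 11 = 51.
Step 3: get() returns 51. result = 51

The answer is 51.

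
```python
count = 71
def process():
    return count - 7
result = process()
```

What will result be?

Step 1: count = 71 is defined globally.
Step 2: process() looks up count from global scope = 71, then computes 71 - 7 = 64.
Step 3: result = 64

The answer is 64.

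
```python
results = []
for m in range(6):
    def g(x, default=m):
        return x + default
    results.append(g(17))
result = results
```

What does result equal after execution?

Step 1: Default argument default=m is evaluated at function definition time.
Step 2: Each iteration creates g with default = current m value.
Step 3: g(17) returns 17 + default. results = [17, 18, 19, 20, 21, 22]

The answer is [17, 18, 19, 20, 21, 22].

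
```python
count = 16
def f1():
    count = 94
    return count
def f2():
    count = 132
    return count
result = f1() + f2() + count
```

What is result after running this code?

Step 1: Each function shadows global count with its own local.
Step 2: f1() returns 94, f2() returns 132.
Step 3: Global count = 16 is unchanged. result = 94 + 132 + 16 = 242

The answer is 242.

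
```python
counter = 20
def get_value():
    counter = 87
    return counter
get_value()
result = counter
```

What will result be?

Step 1: Global counter = 20.
Step 2: get_value() creates local counter = 87 (shadow, not modification).
Step 3: After get_value() returns, global counter is unchanged. result = 20

The answer is 20.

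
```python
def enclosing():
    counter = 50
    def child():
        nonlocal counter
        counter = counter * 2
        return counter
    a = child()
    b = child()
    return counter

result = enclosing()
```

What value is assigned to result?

Step 1: counter starts at 50.
Step 2: First child(): counter = 50 * 2 = 100.
Step 3: Second child(): counter = 100 * 2 = 200.
Step 4: result = 200

The answer is 200.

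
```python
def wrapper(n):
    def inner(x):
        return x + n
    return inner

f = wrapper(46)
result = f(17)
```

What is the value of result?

Step 1: wrapper(46) creates a closure that captures n = 46.
Step 2: f(17) calls the closure with x = 17, returning 17 + 46 = 63.
Step 3: result = 63

The answer is 63.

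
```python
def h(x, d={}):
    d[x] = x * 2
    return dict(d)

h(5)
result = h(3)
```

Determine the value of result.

Step 1: Mutable default dict is shared across calls.
Step 2: First call adds 5: 10. Second call adds 3: 6.
Step 3: result = {5: 10, 3: 6}

The answer is {5: 10, 3: 6}.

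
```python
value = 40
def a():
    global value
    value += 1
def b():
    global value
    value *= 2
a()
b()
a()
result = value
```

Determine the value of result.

Step 1: value = 40.
Step 2: a(): value = 40 + 1 = 41.
Step 3: b(): value = 41 * 2 = 82.
Step 4: a(): value = 82 + 1 = 83

The answer is 83.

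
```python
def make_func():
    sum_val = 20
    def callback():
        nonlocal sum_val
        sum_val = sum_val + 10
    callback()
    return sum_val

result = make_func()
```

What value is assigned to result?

Step 1: make_func() sets sum_val = 20.
Step 2: callback() uses nonlocal to modify sum_val in make_func's scope: sum_val = 20 + 10 = 30.
Step 3: make_func() returns the modified sum_val = 30

The answer is 30.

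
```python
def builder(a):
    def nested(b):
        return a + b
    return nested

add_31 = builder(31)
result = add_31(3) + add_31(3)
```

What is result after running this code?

Step 1: add_31 captures a = 31.
Step 2: add_31(3) = 31 + 3 = 34, called twice.
Step 3: result = 34 + 34 = 68

The answer is 68.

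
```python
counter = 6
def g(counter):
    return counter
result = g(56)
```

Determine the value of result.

Step 1: Global counter = 6.
Step 2: g(56) takes parameter counter = 56, which shadows the global.
Step 3: result = 56

The answer is 56.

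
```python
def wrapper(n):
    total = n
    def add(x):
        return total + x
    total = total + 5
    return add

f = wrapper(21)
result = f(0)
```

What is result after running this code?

Step 1: wrapper(21) sets total = 21, then total = 21 + 5 = 26.
Step 2: Closures capture by reference, so add sees total = 26.
Step 3: f(0) returns 26 + 0 = 26

The answer is 26.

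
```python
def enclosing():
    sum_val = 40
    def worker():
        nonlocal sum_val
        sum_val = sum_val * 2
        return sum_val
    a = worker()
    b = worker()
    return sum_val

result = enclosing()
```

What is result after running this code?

Step 1: sum_val starts at 40.
Step 2: First worker(): sum_val = 40 * 2 = 80.
Step 3: Second worker(): sum_val = 80 * 2 = 160.
Step 4: result = 160

The answer is 160.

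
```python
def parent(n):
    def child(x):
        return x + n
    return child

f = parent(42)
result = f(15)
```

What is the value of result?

Step 1: parent(42) creates a closure that captures n = 42.
Step 2: f(15) calls the closure with x = 15, returning 15 + 42 = 57.
Step 3: result = 57

The answer is 57.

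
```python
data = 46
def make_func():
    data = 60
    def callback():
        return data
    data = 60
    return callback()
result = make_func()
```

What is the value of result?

Step 1: make_func() sets data = 60, then later data = 60.
Step 2: callback() is called after data is reassigned to 60. Closures capture variables by reference, not by value.
Step 3: result = 60

The answer is 60.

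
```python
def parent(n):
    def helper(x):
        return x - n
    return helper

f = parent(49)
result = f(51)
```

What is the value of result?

Step 1: parent(49) creates a closure capturing n = 49.
Step 2: f(51) computes 51 - 49 = 2.
Step 3: result = 2

The answer is 2.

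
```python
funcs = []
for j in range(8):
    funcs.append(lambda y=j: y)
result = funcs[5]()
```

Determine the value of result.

Step 1: Default argument y=j captures j's value at each iteration.
Step 2: funcs[5] captured y = 5 when j was 5.
Step 3: result = 5

The answer is 5.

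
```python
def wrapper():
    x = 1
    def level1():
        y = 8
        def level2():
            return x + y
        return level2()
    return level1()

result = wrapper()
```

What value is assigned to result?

Step 1: x = 1 in wrapper. y = 8 in level1.
Step 2: level2() reads x = 1 and y = 8 from enclosing scopes.
Step 3: result = 1 + 8 = 9

The answer is 9.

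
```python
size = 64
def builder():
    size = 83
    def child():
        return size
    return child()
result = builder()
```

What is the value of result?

Step 1: size = 64 globally, but builder() defines size = 83 locally.
Step 2: child() looks up size. Not in local scope, so checks enclosing scope (builder) and finds size = 83.
Step 3: result = 83

The answer is 83.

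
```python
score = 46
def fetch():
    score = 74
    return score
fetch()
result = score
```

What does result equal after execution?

Step 1: Global score = 46.
Step 2: fetch() creates local score = 74 (shadow, not modification).
Step 3: After fetch() returns, global score is unchanged. result = 46

The answer is 46.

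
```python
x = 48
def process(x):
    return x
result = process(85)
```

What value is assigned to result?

Step 1: Global x = 48.
Step 2: process(85) takes parameter x = 85, which shadows the global.
Step 3: result = 85

The answer is 85.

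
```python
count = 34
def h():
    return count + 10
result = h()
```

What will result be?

Step 1: count = 34 is defined globally.
Step 2: h() looks up count from global scope = 34, then computes 34 + 10 = 44.
Step 3: result = 44

The answer is 44.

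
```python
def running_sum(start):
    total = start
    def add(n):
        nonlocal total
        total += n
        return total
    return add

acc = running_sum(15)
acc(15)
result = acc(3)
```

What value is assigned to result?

Step 1: running_sum(15) creates closure with total = 15.
Step 2: First acc(15): total = 15 + 15 = 30.
Step 3: Second acc(3): total = 30 + 3 = 33. result = 33

The answer is 33.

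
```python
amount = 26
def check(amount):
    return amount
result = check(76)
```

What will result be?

Step 1: Global amount = 26.
Step 2: check(76) takes parameter amount = 76, which shadows the global.
Step 3: result = 76

The answer is 76.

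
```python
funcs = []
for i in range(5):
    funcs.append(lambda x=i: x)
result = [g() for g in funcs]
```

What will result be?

Step 1: Default arg x=i captures i at each iteration.
Step 2: Each lambda has its own default: 0, 1, ..., 4.
Step 3: result = [0, 1, 2, 3, 4]

The answer is [0, 1, 2, 3, 4].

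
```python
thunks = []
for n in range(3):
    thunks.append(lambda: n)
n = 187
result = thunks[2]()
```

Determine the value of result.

Step 1: Lambdas capture the variable n by reference, not by value.
Step 2: After the loop, n is reassigned to 187.
Step 3: thunks[2]() looks up the current n = 187. result = 187

The answer is 187.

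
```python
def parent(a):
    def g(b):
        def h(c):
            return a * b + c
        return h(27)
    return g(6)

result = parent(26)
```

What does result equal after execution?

Step 1: a = 26, b = 6, c = 27.
Step 2: h() computes a * b + c = 26 * 6 + 27 = 183.
Step 3: result = 183

The answer is 183.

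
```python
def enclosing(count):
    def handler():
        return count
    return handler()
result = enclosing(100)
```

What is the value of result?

Step 1: enclosing(100) binds parameter count = 100.
Step 2: handler() looks up count in enclosing scope and finds the parameter count = 100.
Step 3: result = 100

The answer is 100.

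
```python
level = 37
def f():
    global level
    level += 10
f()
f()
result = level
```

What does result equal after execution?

Step 1: level = 37.
Step 2: First f(): level = 37 + 10 = 47.
Step 3: Second f(): level = 47 + 10 = 57. result = 57

The answer is 57.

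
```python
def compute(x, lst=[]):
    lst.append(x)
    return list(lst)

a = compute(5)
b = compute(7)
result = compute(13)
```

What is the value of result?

Step 1: Default list is shared. list() creates copies for return values.
Step 2: Internal list grows: [5] -> [5, 7] -> [5, 7, 13].
Step 3: result = [5, 7, 13]

The answer is [5, 7, 13].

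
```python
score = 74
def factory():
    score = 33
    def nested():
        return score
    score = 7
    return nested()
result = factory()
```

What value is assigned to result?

Step 1: factory() sets score = 33, then later score = 7.
Step 2: nested() is called after score is reassigned to 7. Closures capture variables by reference, not by value.
Step 3: result = 7

The answer is 7.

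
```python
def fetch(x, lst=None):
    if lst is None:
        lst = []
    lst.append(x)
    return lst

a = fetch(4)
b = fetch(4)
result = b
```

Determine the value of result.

Step 1: None default with guard creates a NEW list each call.
Step 2: a = [4] (fresh list). b = [4] (another fresh list).
Step 3: result = [4] (this is the fix for mutable default)

The answer is [4].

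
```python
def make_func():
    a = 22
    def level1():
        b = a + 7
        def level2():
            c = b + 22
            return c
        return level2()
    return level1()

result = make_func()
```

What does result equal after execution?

Step 1: a = 22. b = a + 7 = 29.
Step 2: c = b + 22 = 29 + 22 = 51.
Step 3: result = 51

The answer is 51.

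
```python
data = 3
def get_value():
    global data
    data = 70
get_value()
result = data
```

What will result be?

Step 1: data = 3 globally.
Step 2: get_value() declares global data and sets it to 70.
Step 3: After get_value(), global data = 70. result = 70

The answer is 70.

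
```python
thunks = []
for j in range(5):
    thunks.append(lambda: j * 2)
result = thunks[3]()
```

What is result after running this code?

Step 1: All lambdas reference the same variable j (late binding).
Step 2: After the loop, j = 4. Every lambda returns j * 2.
Step 3: thunks[3]() = 4 * 2 = 8

The answer is 8.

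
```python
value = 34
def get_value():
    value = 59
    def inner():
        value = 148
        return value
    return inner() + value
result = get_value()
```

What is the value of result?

Step 1: get_value() has local value = 59. inner() has local value = 148.
Step 2: inner() returns its local value = 148.
Step 3: get_value() returns 148 + its own value (59) = 207

The answer is 207.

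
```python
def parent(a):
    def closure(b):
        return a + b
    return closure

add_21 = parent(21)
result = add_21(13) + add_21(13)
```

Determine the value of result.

Step 1: add_21 captures a = 21.
Step 2: add_21(13) = 21 + 13 = 34, called twice.
Step 3: result = 34 + 34 = 68

The answer is 68.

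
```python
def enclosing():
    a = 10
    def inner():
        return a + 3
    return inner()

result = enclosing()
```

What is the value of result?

Step 1: enclosing() defines a = 10.
Step 2: inner() reads a = 10 from enclosing scope, returns 10 + 3 = 13.
Step 3: result = 13

The answer is 13.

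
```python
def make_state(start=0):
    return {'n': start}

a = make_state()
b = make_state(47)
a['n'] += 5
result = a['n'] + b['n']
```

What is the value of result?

Step 1: make_state() returns a new dict each call (immutable default 0).
Step 2: a = {'n': 0}, b = {'n': 47}.
Step 3: a['n'] += 5 = 5. result = 5 + 47 = 52

The answer is 52.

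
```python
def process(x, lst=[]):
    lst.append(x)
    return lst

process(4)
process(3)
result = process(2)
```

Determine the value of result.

Step 1: Mutable default argument gotcha! The list [] is created once.
Step 2: Each call appends to the SAME list: [4], [4, 3], [4, 3, 2].
Step 3: result = [4, 3, 2]

The answer is [4, 3, 2].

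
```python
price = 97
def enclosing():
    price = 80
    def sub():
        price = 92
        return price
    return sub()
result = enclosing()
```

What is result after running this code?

Step 1: Three scopes define price: global (97), enclosing (80), sub (92).
Step 2: sub() has its own local price = 92, which shadows both enclosing and global.
Step 3: result = 92 (local wins in LEGB)

The answer is 92.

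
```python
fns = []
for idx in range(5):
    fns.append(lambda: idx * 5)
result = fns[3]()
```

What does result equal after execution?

Step 1: All lambdas reference the same variable idx (late binding).
Step 2: After the loop, idx = 4. Every lambda returns idx * 5.
Step 3: fns[3]() = 4 * 5 = 20

The answer is 20.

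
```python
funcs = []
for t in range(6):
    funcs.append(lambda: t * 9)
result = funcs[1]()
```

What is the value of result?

Step 1: All lambdas reference the same variable t (late binding).
Step 2: After the loop, t = 5. Every lambda returns t * 9.
Step 3: funcs[1]() = 5 * 9 = 45

The answer is 45.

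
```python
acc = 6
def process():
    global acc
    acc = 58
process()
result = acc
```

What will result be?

Step 1: acc = 6 globally.
Step 2: process() declares global acc and sets it to 58.
Step 3: After process(), global acc = 58. result = 58

The answer is 58.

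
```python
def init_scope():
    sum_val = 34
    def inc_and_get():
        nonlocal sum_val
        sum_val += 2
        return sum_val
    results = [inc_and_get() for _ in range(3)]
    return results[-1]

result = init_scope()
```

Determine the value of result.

Step 1: sum_val = 34.
Step 2: Three calls to inc_and_get(), each adding 2.
Step 3: Last value = 34 + 2 * 3 = 40

The answer is 40.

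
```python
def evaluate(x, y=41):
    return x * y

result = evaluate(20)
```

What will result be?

Step 1: evaluate(20) uses default y = 41.
Step 2: Returns 20 * 41 = 820.
Step 3: result = 820

The answer is 820.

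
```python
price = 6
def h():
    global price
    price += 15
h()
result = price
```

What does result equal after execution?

Step 1: price = 6 globally.
Step 2: h() modifies global price: price += 15 = 21.
Step 3: result = 21

The answer is 21.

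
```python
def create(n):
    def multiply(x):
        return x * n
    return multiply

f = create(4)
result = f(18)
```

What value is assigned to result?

Step 1: create(4) returns multiply closure with n = 4.
Step 2: f(18) computes 18 * 4 = 72.
Step 3: result = 72

The answer is 72.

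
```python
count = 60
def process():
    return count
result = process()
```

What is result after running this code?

Step 1: count = 60 is defined in the global scope.
Step 2: process() looks up count. No local count exists, so Python checks the global scope via LEGB rule and finds count = 60.
Step 3: result = 60

The answer is 60.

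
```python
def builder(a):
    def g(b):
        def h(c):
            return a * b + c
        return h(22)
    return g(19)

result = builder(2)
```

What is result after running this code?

Step 1: a = 2, b = 19, c = 22.
Step 2: h() computes a * b + c = 2 * 19 + 22 = 60.
Step 3: result = 60

The answer is 60.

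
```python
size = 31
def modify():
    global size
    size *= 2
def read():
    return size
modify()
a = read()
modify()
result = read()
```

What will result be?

Step 1: size = 31.
Step 2: First modify(): size = 31 * 2 = 62.
Step 3: Second modify(): size = 62 * 2 = 124.
Step 4: read() returns 124

The answer is 124.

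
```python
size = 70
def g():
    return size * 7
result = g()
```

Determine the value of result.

Step 1: size = 70 is defined globally.
Step 2: g() looks up size from global scope = 70, then computes 70 * 7 = 490.
Step 3: result = 490

The answer is 490.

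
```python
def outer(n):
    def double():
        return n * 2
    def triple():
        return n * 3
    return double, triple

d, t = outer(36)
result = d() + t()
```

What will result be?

Step 1: Both closures capture the same n = 36.
Step 2: d() = 36 * 2 = 72, t() = 36 * 3 = 108.
Step 3: result = 72 + 108 = 180

The answer is 180.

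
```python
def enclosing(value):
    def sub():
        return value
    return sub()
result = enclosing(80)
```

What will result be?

Step 1: enclosing(80) binds parameter value = 80.
Step 2: sub() looks up value in enclosing scope and finds the parameter value = 80.
Step 3: result = 80

The answer is 80.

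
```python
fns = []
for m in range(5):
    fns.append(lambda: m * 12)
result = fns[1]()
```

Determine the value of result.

Step 1: All lambdas reference the same variable m (late binding).
Step 2: After the loop, m = 4. Every lambda returns m * 12.
Step 3: fns[1]() = 4 * 12 = 48

The answer is 48.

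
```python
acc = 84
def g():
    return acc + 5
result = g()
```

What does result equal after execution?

Step 1: acc = 84 is defined globally.
Step 2: g() looks up acc from global scope = 84, then computes 84 + 5 = 89.
Step 3: result = 89

The answer is 89.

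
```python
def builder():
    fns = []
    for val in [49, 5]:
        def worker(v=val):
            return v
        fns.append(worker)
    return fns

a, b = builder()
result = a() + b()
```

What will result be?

Step 1: Default argument v=val captures val at each iteration.
Step 2: a() returns 49 (captured at first iteration), b() returns 5 (captured at second).
Step 3: result = 49 + 5 = 54

The answer is 54.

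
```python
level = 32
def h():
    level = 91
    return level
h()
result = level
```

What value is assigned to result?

Step 1: level = 32 globally.
Step 2: h() creates a LOCAL level = 91 (no global keyword!).
Step 3: The global level is unchanged. result = 32

The answer is 32.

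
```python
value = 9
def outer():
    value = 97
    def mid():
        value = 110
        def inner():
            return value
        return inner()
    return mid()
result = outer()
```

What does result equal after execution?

Step 1: Three levels of shadowing: global 9, outer 97, mid 110.
Step 2: inner() finds value = 110 in enclosing mid() scope.
Step 3: result = 110

The answer is 110.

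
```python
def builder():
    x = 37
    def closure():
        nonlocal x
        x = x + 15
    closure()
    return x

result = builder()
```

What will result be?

Step 1: builder() sets x = 37.
Step 2: closure() uses nonlocal to modify x in builder's scope: x = 37 + 15 = 52.
Step 3: builder() returns the modified x = 52

The answer is 52.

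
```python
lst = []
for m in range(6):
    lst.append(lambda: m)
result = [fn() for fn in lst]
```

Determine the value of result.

Step 1: All 6 lambdas share the same variable m.
Step 2: After the loop, m = 5.
Step 3: Each call returns 5. result = [5, 5, 5, 5, 5, 5]

The answer is [5, 5, 5, 5, 5, 5].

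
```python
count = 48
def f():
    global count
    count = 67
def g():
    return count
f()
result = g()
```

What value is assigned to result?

Step 1: count = 48.
Step 2: f() sets global count = 67.
Step 3: g() reads global count = 67. result = 67

The answer is 67.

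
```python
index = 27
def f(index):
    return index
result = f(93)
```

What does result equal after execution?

Step 1: Global index = 27.
Step 2: f(93) takes parameter index = 93, which shadows the global.
Step 3: result = 93

The answer is 93.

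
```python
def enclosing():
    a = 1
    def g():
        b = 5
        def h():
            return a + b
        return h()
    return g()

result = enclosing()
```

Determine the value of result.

Step 1: enclosing() defines a = 1. g() defines b = 5.
Step 2: h() accesses both from enclosing scopes: a = 1, b = 5.
Step 3: result = 1 + 5 = 6

The answer is 6.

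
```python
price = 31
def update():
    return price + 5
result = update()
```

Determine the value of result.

Step 1: price = 31 is defined globally.
Step 2: update() looks up price from global scope = 31, then computes 31 + 5 = 36.
Step 3: result = 36

The answer is 36.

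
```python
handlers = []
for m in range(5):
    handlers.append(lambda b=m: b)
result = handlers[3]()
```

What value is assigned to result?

Step 1: Default argument b=m captures m's value at each iteration.
Step 2: handlers[3] captured b = 3 when m was 3.
Step 3: result = 3

The answer is 3.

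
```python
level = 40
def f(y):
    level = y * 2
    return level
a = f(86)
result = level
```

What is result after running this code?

Step 1: Global level = 40.
Step 2: f(86) creates local level = 86 * 2 = 172.
Step 3: Global level unchanged because no global keyword. result = 40

The answer is 40.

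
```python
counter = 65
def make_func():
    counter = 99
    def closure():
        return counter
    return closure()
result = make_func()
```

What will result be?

Step 1: counter = 65 globally, but make_func() defines counter = 99 locally.
Step 2: closure() looks up counter. Not in local scope, so checks enclosing scope (make_func) and finds counter = 99.
Step 3: result = 99

The answer is 99.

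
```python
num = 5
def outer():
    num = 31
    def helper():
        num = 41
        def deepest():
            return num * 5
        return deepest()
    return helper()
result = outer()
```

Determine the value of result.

Step 1: deepest() looks up num through LEGB: not local, finds num = 41 in enclosing helper().
Step 2: Returns 41 * 5 = 205.
Step 3: result = 205

The answer is 205.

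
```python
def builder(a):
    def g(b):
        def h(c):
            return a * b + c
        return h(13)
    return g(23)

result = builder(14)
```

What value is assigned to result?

Step 1: a = 14, b = 23, c = 13.
Step 2: h() computes a * b + c = 14 * 23 + 13 = 335.
Step 3: result = 335

The answer is 335.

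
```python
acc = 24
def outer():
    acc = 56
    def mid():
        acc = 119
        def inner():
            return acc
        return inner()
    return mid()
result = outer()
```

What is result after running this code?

Step 1: Three levels of shadowing: global 24, outer 56, mid 119.
Step 2: inner() finds acc = 119 in enclosing mid() scope.
Step 3: result = 119

The answer is 119.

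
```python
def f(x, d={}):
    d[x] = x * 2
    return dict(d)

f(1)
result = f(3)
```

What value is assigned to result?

Step 1: Mutable default dict is shared across calls.
Step 2: First call adds 1: 2. Second call adds 3: 6.
Step 3: result = {1: 2, 3: 6}

The answer is {1: 2, 3: 6}.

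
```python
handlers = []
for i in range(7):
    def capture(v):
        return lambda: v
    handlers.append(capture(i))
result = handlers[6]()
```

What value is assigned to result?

Step 1: capture(i) creates a new scope capturing v = i at call time.
Step 2: handlers[6] = capture(6), so its lambda captures v = 6.
Step 3: result = 6 (closure factory fixes late binding)

The answer is 6.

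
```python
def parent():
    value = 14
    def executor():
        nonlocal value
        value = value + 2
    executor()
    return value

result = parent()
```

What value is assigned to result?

Step 1: parent() sets value = 14.
Step 2: executor() uses nonlocal to modify value in parent's scope: value = 14 + 2 = 16.
Step 3: parent() returns the modified value = 16

The answer is 16.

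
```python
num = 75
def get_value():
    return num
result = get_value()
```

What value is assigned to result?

Step 1: num = 75 is defined in the global scope.
Step 2: get_value() looks up num. No local num exists, so Python checks the global scope via LEGB rule and finds num = 75.
Step 3: result = 75

The answer is 75.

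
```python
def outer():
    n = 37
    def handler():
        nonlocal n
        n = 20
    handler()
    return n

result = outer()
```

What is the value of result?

Step 1: outer() sets n = 37.
Step 2: handler() uses nonlocal to reassign n = 20.
Step 3: result = 20

The answer is 20.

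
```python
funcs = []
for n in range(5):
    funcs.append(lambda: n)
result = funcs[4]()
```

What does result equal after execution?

Step 1: The loop creates 5 lambdas, all referencing the same variable n.
Step 2: After the loop, n = 4 (final value).
Step 3: funcs[4]() looks up n at call time and finds 4. This is the late binding gotcha. result = 4

The answer is 4.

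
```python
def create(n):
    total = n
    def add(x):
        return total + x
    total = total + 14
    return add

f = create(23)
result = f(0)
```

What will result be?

Step 1: create(23) sets total = 23, then total = 23 + 14 = 37.
Step 2: Closures capture by reference, so add sees total = 37.
Step 3: f(0) returns 37 + 0 = 37

The answer is 37.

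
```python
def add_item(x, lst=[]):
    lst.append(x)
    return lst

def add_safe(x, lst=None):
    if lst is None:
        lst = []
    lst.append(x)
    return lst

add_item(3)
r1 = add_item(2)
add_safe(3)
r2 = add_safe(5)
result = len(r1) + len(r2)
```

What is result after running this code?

Step 1: add_item shares mutable default: after 2 calls, lst = [3, 2], len = 2.
Step 2: add_safe creates fresh list each time: r2 = [5], len = 1.
Step 3: result = 2 + 1 = 3

The answer is 3.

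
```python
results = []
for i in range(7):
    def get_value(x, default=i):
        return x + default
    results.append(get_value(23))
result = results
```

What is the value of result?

Step 1: Default argument default=i is evaluated at function definition time.
Step 2: Each iteration creates get_value with default = current i value.
Step 3: get_value(23) returns 23 + default. results = [23, 24, 25, 26, 27, 28, 29]

The answer is [23, 24, 25, 26, 27, 28, 29].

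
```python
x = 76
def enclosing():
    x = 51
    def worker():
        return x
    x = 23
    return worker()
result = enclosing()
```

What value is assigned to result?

Step 1: enclosing() sets x = 51, then later x = 23.
Step 2: worker() is called after x is reassigned to 23. Closures capture variables by reference, not by value.
Step 3: result = 23

The answer is 23.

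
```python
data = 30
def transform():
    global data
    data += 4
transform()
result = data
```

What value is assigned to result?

Step 1: data = 30 globally.
Step 2: transform() modifies global data: data += 4 = 34.
Step 3: result = 34

The answer is 34.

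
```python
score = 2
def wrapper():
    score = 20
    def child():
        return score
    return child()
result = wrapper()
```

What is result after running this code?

Step 1: score = 2 globally, but wrapper() defines score = 20 locally.
Step 2: child() looks up score. Not in local scope, so checks enclosing scope (wrapper) and finds score = 20.
Step 3: result = 20

The answer is 20.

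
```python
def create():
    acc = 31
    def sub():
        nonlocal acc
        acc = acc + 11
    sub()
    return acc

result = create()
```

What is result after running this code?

Step 1: create() sets acc = 31.
Step 2: sub() uses nonlocal to modify acc in create's scope: acc = 31 + 11 = 42.
Step 3: create() returns the modified acc = 42

The answer is 42.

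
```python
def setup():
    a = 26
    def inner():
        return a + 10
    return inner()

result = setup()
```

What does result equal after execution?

Step 1: setup() defines a = 26.
Step 2: inner() reads a = 26 from enclosing scope, returns 26 + 10 = 36.
Step 3: result = 36

The answer is 36.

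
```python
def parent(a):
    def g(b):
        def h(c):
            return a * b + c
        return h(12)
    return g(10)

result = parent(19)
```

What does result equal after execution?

Step 1: a = 19, b = 10, c = 12.
Step 2: h() computes a * b + c = 19 * 10 + 12 = 202.
Step 3: result = 202

The answer is 202.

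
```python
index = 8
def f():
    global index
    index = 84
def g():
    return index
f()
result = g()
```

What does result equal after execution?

Step 1: index = 8.
Step 2: f() sets global index = 84.
Step 3: g() reads global index = 84. result = 84

The answer is 84.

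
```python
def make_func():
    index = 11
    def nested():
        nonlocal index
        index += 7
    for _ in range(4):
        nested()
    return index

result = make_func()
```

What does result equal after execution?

Step 1: index = 11.
Step 2: nested() is called 4 times in a loop, each adding 7 via nonlocal.
Step 3: index = 11 + 7 * 4 = 39

The answer is 39.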